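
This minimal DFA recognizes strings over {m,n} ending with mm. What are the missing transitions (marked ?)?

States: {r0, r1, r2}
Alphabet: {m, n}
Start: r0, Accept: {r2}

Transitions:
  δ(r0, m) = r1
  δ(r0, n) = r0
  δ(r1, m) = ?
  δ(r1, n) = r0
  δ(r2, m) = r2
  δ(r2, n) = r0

From the language and accept set, identify what each state tracks — r0: last symbol not m; r1: one trailing m; r2: two trailing m's.
Each missing δ(q, a) is the state matching the new tracked value after reading a.
δ(r1, m) = r2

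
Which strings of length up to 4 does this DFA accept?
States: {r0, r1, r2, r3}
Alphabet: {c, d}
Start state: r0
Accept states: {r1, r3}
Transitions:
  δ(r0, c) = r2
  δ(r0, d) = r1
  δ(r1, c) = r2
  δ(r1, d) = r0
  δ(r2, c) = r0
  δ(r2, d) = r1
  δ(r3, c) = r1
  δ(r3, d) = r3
d, cd, ccd, dcd, ddd, cccd, cdcd, cddd, dccd, ddcd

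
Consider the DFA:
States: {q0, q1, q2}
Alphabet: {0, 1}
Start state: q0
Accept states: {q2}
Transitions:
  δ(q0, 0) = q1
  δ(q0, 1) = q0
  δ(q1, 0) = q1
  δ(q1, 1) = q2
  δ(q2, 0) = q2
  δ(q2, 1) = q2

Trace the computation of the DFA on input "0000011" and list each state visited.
read '0': q0 → q1
  read '0': q1 → q1
  read '0': q1 → q1
  read '0': q1 → q1
  read '0': q1 → q1
  read '1': q1 → q2
  read '1': q2 → q2
q0 -> q1 -> q1 -> q1 -> q1 -> q1 -> q2 -> q2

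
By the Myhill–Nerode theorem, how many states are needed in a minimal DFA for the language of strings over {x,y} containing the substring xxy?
By Myhill–Nerode, count the distinguishable equivalence classes: 4 classes — one per longest suffix of the input that is a prefix of 'xxy' (lengths 0 through 2), plus an absorbing 'already seen xxy' class.
4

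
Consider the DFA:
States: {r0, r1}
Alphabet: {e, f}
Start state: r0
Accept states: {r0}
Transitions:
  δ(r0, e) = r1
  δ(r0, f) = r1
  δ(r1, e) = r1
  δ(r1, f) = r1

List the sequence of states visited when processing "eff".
read 'e': r0 → r1
  read 'f': r1 → r1
  read 'f': r1 → r1
r0 -> r1 -> r1 -> r1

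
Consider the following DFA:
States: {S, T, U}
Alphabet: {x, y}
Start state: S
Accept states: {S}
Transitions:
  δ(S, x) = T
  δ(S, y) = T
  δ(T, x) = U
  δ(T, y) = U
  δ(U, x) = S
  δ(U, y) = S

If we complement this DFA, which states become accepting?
Complement accept states = All states \ Original accept states
= {S, T, U} \ {S}
{T, U}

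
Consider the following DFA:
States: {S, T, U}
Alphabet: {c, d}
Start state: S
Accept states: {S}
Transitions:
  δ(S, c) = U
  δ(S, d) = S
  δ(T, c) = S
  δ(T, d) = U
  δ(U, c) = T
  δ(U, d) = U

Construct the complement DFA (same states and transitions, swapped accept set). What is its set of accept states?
Complement accept states = All states \ Original accept states
= {S, T, U} \ {S}
{T, U}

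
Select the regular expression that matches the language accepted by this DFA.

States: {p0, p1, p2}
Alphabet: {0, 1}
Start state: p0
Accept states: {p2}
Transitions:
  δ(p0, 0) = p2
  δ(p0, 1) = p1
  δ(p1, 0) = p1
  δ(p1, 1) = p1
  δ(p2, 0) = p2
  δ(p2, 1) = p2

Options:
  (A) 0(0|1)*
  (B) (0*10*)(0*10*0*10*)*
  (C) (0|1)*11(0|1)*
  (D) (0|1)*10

Check each option against the DFA on short strings; one disagreement eliminates an option:
  (A) 0(0|1)*: agrees with the DFA on every string of length ≤ 6
  (B) (0*10*)(0*10*0*10*)*: on '0' the DFA goes p0 → p2 and accepts (p2 ∈ Accept), but the regex does not match it → eliminate
  (C) (0|1)*11(0|1)*: on '0' the DFA goes p0 → p2 and accepts (p2 ∈ Accept), but the regex does not match it → eliminate
  (D) (0|1)*10: on '0' the DFA goes p0 → p2 and accepts (p2 ∈ Accept), but the regex does not match it → eliminate
Only (A) is consistent with the DFA.
(A) 0(0|1)*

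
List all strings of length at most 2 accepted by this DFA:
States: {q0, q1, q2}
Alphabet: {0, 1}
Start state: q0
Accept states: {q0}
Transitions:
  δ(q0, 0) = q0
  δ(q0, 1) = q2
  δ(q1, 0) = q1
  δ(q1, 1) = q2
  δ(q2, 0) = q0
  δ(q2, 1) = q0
ε, 0, 00, 10, 11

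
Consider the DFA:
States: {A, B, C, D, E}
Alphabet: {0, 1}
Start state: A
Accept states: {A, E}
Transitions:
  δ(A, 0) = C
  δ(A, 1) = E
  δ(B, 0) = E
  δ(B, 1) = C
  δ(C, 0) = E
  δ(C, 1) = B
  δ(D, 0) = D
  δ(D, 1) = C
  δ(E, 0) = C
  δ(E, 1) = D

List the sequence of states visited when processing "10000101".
read '1': A → E
  read '0': E → C
  read '0': C → E
  read '0': E → C
  read '0': C → E
  read '1': E → D
  read '0': D → D
  read '1': D → C
A -> E -> C -> E -> C -> E -> D -> D -> C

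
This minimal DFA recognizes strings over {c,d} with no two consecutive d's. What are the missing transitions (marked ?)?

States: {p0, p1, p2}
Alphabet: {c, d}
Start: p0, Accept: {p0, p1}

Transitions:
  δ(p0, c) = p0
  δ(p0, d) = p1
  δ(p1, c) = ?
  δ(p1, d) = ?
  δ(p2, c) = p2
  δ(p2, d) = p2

From the language and accept set, identify what each state tracks — p0: last symbol not d (ok); p1: last symbol d (ok); p2: saw dd (dead).
Each missing δ(q, a) is the state matching the new tracked value after reading a.
δ(p1, c) = p0; δ(p1, d) = p2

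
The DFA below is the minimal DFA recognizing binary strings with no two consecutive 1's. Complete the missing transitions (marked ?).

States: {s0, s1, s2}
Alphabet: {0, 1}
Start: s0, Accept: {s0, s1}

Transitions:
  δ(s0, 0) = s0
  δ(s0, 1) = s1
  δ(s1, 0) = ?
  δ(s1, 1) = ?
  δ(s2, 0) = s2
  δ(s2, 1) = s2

From the language and accept set, identify what each state tracks — s0: last symbol not 1 (ok); s1: last symbol 1 (ok); s2: saw 11 (dead).
Each missing δ(q, a) is the state matching the new tracked value after reading a.
δ(s1, 0) = s0; δ(s1, 1) = s2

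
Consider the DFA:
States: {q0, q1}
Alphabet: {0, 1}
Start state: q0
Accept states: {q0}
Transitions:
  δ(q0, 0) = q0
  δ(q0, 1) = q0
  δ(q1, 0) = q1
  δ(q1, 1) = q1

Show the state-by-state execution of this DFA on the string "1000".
read '1': q0 → q0
  read '0': q0 → q0
  read '0': q0 → q0
  read '0': q0 → q0
q0 -> q0 -> q0 -> q0 -> q0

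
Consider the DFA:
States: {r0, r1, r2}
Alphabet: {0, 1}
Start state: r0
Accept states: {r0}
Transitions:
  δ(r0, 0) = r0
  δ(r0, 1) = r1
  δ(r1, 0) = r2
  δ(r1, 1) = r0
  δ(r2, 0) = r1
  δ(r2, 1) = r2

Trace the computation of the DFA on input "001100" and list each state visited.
read '0': r0 → r0
  read '0': r0 → r0
  read '1': r0 → r1
  read '1': r1 → r0
  read '0': r0 → r0
  read '0': r0 → r0
r0 -> r0 -> r0 -> r1 -> r0 -> r0 -> r0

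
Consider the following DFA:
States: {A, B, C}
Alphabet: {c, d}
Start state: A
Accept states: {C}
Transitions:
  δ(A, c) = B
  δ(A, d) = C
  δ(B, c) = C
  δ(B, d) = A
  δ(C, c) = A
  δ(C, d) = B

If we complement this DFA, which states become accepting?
Complement accept states = All states \ Original accept states
= {A, B, C} \ {C}
{A, B}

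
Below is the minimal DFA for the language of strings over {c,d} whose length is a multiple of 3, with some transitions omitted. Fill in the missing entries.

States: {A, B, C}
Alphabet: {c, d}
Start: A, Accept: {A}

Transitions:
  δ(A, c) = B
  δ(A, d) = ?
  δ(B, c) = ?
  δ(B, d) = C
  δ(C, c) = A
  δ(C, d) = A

From the language and accept set, identify what each state tracks — A: length ≡ 0 (mod 3); B: length ≡ 1 (mod 3); C: length ≡ 2 (mod 3).
Each missing δ(q, a) is the state matching the new tracked value after reading a.
δ(A, d) = B; δ(B, c) = C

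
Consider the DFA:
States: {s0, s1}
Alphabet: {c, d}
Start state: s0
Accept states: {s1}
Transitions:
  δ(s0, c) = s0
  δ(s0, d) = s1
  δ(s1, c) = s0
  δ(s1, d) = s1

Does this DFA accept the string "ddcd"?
Processing string "ddcd":
  s0 --d--> s1
  s1 --d--> s1
  s1 --c--> s0
  s0 --d--> s1
Final state: s1
Accept states: {s1}
Yes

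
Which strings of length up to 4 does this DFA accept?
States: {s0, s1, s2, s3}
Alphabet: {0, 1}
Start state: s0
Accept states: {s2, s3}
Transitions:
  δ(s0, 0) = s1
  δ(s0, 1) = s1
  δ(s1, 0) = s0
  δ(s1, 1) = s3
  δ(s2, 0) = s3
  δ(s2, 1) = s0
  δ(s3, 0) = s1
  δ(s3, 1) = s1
01, 11, 0001, 0011, 0101, 0111, 1001, 1011, 1101, 1111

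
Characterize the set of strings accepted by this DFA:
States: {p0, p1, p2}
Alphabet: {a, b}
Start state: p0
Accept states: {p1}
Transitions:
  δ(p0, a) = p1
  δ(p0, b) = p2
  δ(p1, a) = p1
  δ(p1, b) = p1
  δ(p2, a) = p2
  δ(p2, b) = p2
Testing a few strings:
  'ba' → reject
  'a' → accept
  'bab' → reject
  'b' → reject
State roles: p0=no input read; p1=started with a; p2=started with b (dead)
All strings over {a,b} starting with a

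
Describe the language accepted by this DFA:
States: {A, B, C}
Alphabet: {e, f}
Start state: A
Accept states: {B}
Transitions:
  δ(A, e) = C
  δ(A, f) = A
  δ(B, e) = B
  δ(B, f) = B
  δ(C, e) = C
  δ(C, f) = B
Testing a few strings:
  'ee' → reject
  'eeee' → reject
  'eff' → accept
  'fee' → reject
State roles: A=no e seen yet; B=substring ef seen; C=seen a e, waiting for f
All strings over {e,f} containing the substring ef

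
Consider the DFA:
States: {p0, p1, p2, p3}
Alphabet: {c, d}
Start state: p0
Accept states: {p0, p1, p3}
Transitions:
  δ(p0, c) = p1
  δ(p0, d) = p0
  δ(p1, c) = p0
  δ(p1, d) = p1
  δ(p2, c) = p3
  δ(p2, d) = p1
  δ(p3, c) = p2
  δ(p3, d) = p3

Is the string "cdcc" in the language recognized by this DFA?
Processing string "cdcc":
  p0 --c--> p1
  p1 --d--> p1
  p1 --c--> p0
  p0 --c--> p1
Final state: p1
Accept states: {p0, p1, p3}
Yes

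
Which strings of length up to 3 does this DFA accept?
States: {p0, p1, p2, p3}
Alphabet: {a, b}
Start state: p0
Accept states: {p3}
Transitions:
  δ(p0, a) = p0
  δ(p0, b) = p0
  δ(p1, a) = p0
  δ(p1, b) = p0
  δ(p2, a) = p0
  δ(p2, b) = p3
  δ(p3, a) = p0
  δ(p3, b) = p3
None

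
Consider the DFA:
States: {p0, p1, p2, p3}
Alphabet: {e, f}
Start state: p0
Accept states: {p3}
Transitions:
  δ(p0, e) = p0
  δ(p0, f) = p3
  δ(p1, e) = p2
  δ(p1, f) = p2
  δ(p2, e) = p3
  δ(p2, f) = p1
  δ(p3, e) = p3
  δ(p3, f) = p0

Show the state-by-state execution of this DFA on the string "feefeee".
read 'f': p0 → p3
  read 'e': p3 → p3
  read 'e': p3 → p3
  read 'f': p3 → p0
  read 'e': p0 → p0
  read 'e': p0 → p0
  read 'e': p0 → p0
p0 -> p3 -> p3 -> p3 -> p0 -> p0 -> p0 -> p0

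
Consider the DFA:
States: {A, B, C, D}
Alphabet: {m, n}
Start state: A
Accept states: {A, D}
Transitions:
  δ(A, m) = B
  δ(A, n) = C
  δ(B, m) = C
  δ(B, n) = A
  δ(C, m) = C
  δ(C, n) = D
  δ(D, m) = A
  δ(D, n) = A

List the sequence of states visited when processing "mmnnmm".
read 'm': A → B
  read 'm': B → C
  read 'n': C → D
  read 'n': D → A
  read 'm': A → B
  read 'm': B → C
A -> B -> C -> D -> A -> B -> C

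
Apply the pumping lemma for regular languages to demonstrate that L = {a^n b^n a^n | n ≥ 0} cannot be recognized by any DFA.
Assume L is regular with pumping length p. Idea: pumping the first a-block unbalances it against the other two.
Choose s = a^p b^p a^p ∈ L (|s| = 3p ≥ p). By the pumping lemma, s = xyz with |xy| ≤ p, |y| > 0, so y = a^k with k ≥ 1, inside the first a-block. Then xy²z = a^(p+k) b^p a^p. The first block has length p+k ≠ p, so the three block lengths are no longer equal and xy²z ∉ L.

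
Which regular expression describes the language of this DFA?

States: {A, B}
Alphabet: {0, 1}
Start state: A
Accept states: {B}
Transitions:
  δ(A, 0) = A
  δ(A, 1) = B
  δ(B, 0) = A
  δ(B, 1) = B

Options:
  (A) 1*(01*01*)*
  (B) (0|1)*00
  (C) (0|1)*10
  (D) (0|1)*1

Check each option against the DFA on short strings; one disagreement eliminates an option:
  (A) 1*(01*01*)*: on ε the DFA stays in A and rejects (A ∉ Accept), but the regex matches it → eliminate
  (B) (0|1)*00: on '1' the DFA goes A → B and accepts (B ∈ Accept), but the regex does not match it → eliminate
  (C) (0|1)*10: on '1' the DFA goes A → B and accepts (B ∈ Accept), but the regex does not match it → eliminate
  (D) (0|1)*1: agrees with the DFA on every string of length ≤ 6
Only (D) is consistent with the DFA.
(D) (0|1)*1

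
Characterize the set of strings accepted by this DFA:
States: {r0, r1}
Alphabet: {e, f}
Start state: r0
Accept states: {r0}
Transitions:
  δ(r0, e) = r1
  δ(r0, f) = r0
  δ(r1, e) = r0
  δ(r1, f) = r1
Testing a few strings:
  'ee' → accept
  'eee' → reject
  'e' → reject
  'fee' → accept
State roles: r0=even number of e's so far; r1=odd number of e's so far
All strings over {e,f} with an even number of e's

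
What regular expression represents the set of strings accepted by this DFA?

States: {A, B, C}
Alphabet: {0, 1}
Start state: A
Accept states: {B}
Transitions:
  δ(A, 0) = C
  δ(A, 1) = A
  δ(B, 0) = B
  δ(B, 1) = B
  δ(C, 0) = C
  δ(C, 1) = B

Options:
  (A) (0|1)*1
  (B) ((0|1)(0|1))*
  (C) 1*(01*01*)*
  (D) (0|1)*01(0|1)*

Check each option against the DFA on short strings; one disagreement eliminates an option:
  (A) (0|1)*1: on '1' the DFA goes A → A and rejects (A ∉ Accept), but the regex matches it → eliminate
  (B) ((0|1)(0|1))*: on ε the DFA stays in A and rejects (A ∉ Accept), but the regex matches it → eliminate
  (C) 1*(01*01*)*: on ε the DFA stays in A and rejects (A ∉ Accept), but the regex matches it → eliminate
  (D) (0|1)*01(0|1)*: agrees with the DFA on every string of length ≤ 6
Only (D) is consistent with the DFA.
(D) (0|1)*01(0|1)*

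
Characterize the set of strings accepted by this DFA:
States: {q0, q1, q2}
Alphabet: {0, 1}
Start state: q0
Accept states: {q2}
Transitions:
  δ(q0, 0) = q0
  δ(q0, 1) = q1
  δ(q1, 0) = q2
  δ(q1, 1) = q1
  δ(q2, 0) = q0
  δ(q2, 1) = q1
Testing a few strings:
  '10' → accept
  '000' → reject
  '1' → reject
  '11' → reject
State roles: q0=no suffix match; q1=one trailing 1; q2=suffix is 10
All binary strings ending with 10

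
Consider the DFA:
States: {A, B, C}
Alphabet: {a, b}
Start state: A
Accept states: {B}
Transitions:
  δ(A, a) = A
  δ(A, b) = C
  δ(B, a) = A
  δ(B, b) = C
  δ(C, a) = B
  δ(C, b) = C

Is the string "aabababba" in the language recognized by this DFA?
Processing string "aabababba":
  A --a--> A
  A --a--> A
  A --b--> C
  C --a--> B
  B --b--> C
  C --a--> B
  B --b--> C
  C --b--> C
  C --a--> B
Final state: B
Accept states: {B}
Yes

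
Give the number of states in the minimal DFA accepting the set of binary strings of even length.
By Myhill–Nerode, count the distinguishable equivalence classes: two classes — parity of the length.
2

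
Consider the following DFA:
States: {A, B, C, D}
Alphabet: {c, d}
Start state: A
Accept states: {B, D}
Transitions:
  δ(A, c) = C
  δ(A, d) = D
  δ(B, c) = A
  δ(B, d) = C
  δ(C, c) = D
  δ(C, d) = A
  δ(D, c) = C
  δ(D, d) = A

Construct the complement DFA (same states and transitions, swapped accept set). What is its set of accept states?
Complement accept states = All states \ Original accept states
= {A, B, C, D} \ {B, D}
{A, C}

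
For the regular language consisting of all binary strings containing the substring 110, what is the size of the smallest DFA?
By Myhill–Nerode, count the distinguishable equivalence classes: 4 classes — one per longest suffix of the input that is a prefix of '110' (lengths 0 through 2), plus an absorbing 'already seen 110' class.
4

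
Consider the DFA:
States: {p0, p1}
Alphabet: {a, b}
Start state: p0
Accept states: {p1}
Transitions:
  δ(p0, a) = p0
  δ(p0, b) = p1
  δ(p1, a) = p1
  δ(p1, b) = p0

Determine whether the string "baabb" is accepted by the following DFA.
Processing string "baabb":
  p0 --b--> p1
  p1 --a--> p1
  p1 --a--> p1
  p1 --b--> p0
  p0 --b--> p1
Final state: p1
Accept states: {p1}
Yes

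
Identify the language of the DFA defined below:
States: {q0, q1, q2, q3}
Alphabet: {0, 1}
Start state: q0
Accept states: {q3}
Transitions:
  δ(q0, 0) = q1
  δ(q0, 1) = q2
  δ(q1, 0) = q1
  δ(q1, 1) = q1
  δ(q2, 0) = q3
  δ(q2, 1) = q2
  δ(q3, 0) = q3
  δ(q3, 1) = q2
Testing a few strings:
  '001' → reject
  '10' → accept
  '1011' → reject
  '00' → reject
State roles: q0=no input read; q1=started with 0 (dead); q2=started with 1, last symbol 1; q3=started with 1, last symbol 0
All binary strings that start with 1 and end with 0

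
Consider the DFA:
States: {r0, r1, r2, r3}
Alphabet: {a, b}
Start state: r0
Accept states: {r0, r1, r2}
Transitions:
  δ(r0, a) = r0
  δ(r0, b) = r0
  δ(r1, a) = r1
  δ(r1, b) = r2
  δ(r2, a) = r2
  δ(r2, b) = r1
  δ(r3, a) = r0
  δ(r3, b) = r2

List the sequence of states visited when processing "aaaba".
read 'a': r0 → r0
  read 'a': r0 → r0
  read 'a': r0 → r0
  read 'b': r0 → r0
  read 'a': r0 → r0
r0 -> r0 -> r0 -> r0 -> r0 -> r0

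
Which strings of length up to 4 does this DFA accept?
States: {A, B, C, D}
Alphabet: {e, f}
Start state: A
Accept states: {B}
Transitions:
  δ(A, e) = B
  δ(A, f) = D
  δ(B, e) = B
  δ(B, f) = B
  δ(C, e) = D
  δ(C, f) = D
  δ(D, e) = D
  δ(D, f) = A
e, ee, ef, eee, eef, efe, eff, ffe, eeee, eeef, eefe, eeff, efee, efef, effe, efff, fefe, ffee, ffef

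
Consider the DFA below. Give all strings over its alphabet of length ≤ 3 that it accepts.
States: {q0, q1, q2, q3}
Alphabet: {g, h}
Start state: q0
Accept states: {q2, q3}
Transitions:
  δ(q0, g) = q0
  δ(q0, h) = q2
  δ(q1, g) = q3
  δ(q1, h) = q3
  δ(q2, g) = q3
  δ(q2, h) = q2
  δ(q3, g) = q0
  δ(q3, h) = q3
h, gh, hg, hh, ggh, ghg, ghh, hgh, hhg, hhh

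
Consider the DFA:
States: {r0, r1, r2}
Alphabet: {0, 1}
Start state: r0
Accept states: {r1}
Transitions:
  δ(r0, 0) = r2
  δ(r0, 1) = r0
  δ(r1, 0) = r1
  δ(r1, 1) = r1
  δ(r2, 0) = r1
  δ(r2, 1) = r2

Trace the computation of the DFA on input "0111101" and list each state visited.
read '0': r0 → r2
  read '1': r2 → r2
  read '1': r2 → r2
  read '1': r2 → r2
  read '1': r2 → r2
  read '0': r2 → r1
  read '1': r1 → r1
r0 -> r2 -> r2 -> r2 -> r2 -> r2 -> r1 -> r1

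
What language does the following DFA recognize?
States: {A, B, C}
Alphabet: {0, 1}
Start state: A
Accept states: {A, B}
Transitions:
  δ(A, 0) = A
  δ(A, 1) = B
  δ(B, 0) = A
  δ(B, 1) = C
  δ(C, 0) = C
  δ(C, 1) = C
Testing a few strings:
  '0110' → reject
  '1' → accept
  '110' → reject
  '10' → accept
State roles: A=last symbol not 1 (ok); B=last symbol 1 (ok); C=saw 11 (dead)
All binary strings with no two consecutive 1's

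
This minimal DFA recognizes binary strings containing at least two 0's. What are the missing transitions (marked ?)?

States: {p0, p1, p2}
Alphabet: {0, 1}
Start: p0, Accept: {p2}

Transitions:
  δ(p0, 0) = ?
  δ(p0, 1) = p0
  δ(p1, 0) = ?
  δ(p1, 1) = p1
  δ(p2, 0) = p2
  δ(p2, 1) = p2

From the language and accept set, identify what each state tracks — p0: zero 0's seen; p1: one 0 seen; p2: ≥ two 0's seen.
Each missing δ(q, a) is the state matching the new tracked value after reading a.
δ(p0, 0) = p1; δ(p1, 0) = p2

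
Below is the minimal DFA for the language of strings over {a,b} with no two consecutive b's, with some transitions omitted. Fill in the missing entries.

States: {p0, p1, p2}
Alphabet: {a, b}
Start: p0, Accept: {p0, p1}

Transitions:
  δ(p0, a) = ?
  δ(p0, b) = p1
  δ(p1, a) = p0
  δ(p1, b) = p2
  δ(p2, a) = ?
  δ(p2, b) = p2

From the language and accept set, identify what each state tracks — p0: last symbol not b (ok); p1: last symbol b (ok); p2: saw bb (dead).
Each missing δ(q, a) is the state matching the new tracked value after reading a.
δ(p0, a) = p0; δ(p2, a) = p2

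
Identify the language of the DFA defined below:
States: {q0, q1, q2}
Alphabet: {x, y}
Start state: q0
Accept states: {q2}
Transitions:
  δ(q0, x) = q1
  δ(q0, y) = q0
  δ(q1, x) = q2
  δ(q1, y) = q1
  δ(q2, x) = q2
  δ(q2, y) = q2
Testing a few strings:
  'yyxy' → reject
  'xxyy' → accept
  'yy' → reject
  'xyx' → accept
State roles: q0=zero x's seen; q1=one x seen; q2=≥ two x's seen
All strings over {x,y} containing at least two x's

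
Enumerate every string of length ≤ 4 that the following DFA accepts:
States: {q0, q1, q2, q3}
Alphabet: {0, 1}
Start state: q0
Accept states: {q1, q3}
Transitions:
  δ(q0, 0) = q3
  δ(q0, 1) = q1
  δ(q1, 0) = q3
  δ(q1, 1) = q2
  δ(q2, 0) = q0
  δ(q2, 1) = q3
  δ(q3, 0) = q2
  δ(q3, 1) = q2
0, 1, 10, 001, 011, 111, 0000, 0001, 0100, 0101, 1001, 1011, 1100, 1101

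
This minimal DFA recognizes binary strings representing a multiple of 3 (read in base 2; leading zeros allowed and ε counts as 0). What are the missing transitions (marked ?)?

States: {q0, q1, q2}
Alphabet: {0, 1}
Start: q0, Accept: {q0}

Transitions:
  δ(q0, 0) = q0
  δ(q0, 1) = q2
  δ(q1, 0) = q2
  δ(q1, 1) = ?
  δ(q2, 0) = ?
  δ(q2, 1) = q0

From the language and accept set, identify what each state tracks — q0: value ≡ 0 (mod 3); q1: value ≡ 2 (mod 3); q2: value ≡ 1 (mod 3).
Each missing δ(q, a) is the state matching the new tracked value after reading a.
δ(q1, 1) = q1; δ(q2, 0) = q1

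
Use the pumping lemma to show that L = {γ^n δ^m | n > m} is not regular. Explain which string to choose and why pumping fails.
Assume L is regular with pumping length p. Idea: pumping down the γ-block drops the γ-count to at most the δ-count.
Choose s = γ^(p+1) δ^p ∈ L (|s| = 2p+1 ≥ p). By the pumping lemma, s = xyz with |xy| ≤ p, |y| > 0, so y = γ^k with k ≥ 1. Take i = 0: xz = γ^(p+1−k) δ^p. Since k ≥ 1, p+1−k ≤ p, so the number of γ's is no longer strictly greater than the number of δ's, hence xz ∉ L.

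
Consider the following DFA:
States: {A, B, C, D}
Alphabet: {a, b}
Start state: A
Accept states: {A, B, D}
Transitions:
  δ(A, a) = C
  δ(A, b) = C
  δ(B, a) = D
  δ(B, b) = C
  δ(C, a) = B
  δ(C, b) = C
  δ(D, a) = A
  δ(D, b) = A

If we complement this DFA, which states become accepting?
Complement accept states = All states \ Original accept states
= {A, B, C, D} \ {A, B, D}
{C}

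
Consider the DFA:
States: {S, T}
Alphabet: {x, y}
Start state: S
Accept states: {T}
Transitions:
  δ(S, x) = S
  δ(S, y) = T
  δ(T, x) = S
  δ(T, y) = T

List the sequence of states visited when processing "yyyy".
read 'y': S → T
  read 'y': T → T
  read 'y': T → T
  read 'y': T → T
S -> T -> T -> T -> T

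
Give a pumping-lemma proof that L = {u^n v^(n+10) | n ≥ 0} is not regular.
Assume L is regular with pumping length p. Idea: pumping the u-block breaks the fixed offset of 10.
Choose s = u^p v^(p+10) ∈ L. By the pumping lemma, s = xyz with |xy| ≤ p, |y| > 0, so y = u^k with k ≥ 1. Then xy²z = u^(p+k) v^(p+10). For this to be in L we would need p+10 = (p+k)+10, i.e. k = 0, contradicting k ≥ 1. So xy²z ∉ L.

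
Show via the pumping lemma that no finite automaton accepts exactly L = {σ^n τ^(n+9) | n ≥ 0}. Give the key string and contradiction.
Assume L is regular with pumping length p. Idea: pumping the σ-block breaks the fixed offset of 9.
Choose s = σ^p τ^(p+9) ∈ L. By the pumping lemma, s = xyz with |xy| ≤ p, |y| > 0, so y = σ^k with k ≥ 1. Then xy²z = σ^(p+k) τ^(p+9). For this to be in L we would need p+9 = (p+k)+9, i.e. k = 0, contradicting k ≥ 1. So xy²z ∉ L.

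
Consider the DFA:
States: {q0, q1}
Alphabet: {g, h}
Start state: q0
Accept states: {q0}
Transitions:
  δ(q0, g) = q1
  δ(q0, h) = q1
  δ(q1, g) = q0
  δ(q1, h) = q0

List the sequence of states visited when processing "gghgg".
read 'g': q0 → q1
  read 'g': q1 → q0
  read 'h': q0 → q1
  read 'g': q1 → q0
  read 'g': q0 → q1
q0 -> q1 -> q0 -> q1 -> q0 -> q1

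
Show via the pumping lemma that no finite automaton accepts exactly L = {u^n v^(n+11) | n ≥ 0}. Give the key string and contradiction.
Assume L is regular with pumping length p. Idea: pumping the u-block breaks the fixed offset of 11.
Choose s = u^p v^(p+11) ∈ L. By the pumping lemma, s = xyz with |xy| ≤ p, |y| > 0, so y = u^k with k ≥ 1. Then xy²z = u^(p+k) v^(p+11). For this to be in L we would need p+11 = (p+k)+11, i.e. k = 0, contradicting k ≥ 1. So xy²z ∉ L.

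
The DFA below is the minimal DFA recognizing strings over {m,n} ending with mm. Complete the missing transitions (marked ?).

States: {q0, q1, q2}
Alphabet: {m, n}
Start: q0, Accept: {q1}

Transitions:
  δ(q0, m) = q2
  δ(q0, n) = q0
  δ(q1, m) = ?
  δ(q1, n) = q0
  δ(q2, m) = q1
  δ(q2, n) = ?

From the language and accept set, identify what each state tracks — q0: last symbol not m; q1: two trailing m's; q2: one trailing m.
Each missing δ(q, a) is the state matching the new tracked value after reading a.
δ(q1, m) = q1; δ(q2, n) = q0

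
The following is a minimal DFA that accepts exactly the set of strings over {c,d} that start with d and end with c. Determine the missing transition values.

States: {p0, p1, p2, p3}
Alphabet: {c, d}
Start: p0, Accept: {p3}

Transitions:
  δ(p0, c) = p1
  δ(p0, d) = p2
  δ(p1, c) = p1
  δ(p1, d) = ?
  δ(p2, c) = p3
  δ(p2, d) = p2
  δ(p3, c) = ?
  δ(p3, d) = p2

From the language and accept set, identify what each state tracks — p0: no input read; p1: started with c (dead); p2: started with d, last symbol d; p3: started with d, last symbol c.
Each missing δ(q, a) is the state matching the new tracked value after reading a.
δ(p1, d) = p1; δ(p3, c) = p3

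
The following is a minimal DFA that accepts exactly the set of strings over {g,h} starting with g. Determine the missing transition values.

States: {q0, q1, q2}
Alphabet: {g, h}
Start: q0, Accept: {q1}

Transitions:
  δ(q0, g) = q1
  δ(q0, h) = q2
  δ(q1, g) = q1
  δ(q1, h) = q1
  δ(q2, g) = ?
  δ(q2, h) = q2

From the language and accept set, identify what each state tracks — q0: no input read; q1: started with g; q2: started with h (dead).
Each missing δ(q, a) is the state matching the new tracked value after reading a.
δ(q2, g) = q2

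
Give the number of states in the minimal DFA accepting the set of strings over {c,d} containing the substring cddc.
By Myhill–Nerode, count the distinguishable equivalence classes: 5 classes — one per longest suffix of the input that is a prefix of 'cddc' (lengths 0 through 3), plus an absorbing 'already seen cddc' class.
5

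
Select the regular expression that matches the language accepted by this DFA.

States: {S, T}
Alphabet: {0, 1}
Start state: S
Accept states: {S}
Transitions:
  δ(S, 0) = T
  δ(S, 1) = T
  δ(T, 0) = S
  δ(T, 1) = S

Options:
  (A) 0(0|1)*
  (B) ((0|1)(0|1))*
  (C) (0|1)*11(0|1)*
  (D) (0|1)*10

Check each option against the DFA on short strings; one disagreement eliminates an option:
  (A) 0(0|1)*: on ε the DFA stays in S and accepts (S ∈ Accept), but the regex does not match it → eliminate
  (B) ((0|1)(0|1))*: agrees with the DFA on every string of length ≤ 6
  (C) (0|1)*11(0|1)*: on ε the DFA stays in S and accepts (S ∈ Accept), but the regex does not match it → eliminate
  (D) (0|1)*10: on ε the DFA stays in S and accepts (S ∈ Accept), but the regex does not match it → eliminate
Only (B) is consistent with the DFA.
(B) ((0|1)(0|1))*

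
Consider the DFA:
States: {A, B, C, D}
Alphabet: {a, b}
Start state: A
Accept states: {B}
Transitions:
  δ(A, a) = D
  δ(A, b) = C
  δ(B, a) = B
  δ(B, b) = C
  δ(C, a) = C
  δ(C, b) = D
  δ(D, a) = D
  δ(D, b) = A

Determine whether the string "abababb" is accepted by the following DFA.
Processing string "abababb":
  A --a--> D
  D --b--> A
  A --a--> D
  D --b--> A
  A --a--> D
  D --b--> A
  A --b--> C
Final state: C
Accept states: {B}
No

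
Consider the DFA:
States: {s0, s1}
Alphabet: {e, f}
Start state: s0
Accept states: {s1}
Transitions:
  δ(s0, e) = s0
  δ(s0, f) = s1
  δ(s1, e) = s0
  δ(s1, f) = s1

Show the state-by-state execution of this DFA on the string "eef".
read 'e': s0 → s0
  read 'e': s0 → s0
  read 'f': s0 → s1
s0 -> s0 -> s0 -> s1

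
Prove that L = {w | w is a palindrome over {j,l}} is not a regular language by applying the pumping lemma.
Assume L is regular with pumping length p. Idea: pumping the leading j-block breaks the symmetry.
Choose s = j^p l j^p (a palindrome of length 2p+1 ≥ p). By the pumping lemma, s = xyz with |xy| ≤ p, |y| > 0, so y = j^k with k > 0 (xy lies entirely in the first j^p). Then xy²z = j^(p+k) l j^p, which is not a palindrome since p+k ≠ p.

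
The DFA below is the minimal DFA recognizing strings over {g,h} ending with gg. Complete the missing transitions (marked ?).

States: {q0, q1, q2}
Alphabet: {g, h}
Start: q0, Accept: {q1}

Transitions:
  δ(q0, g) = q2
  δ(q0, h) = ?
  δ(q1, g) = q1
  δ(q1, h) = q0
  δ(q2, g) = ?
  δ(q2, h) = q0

From the language and accept set, identify what each state tracks — q0: last symbol not g; q1: two trailing g's; q2: one trailing g.
Each missing δ(q, a) is the state matching the new tracked value after reading a.
δ(q0, h) = q0; δ(q2, g) = q1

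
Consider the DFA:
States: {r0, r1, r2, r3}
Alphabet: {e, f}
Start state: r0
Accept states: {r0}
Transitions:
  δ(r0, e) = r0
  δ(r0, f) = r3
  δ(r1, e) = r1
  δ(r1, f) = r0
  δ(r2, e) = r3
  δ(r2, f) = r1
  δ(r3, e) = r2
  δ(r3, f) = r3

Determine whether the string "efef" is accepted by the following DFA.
Processing string "efef":
  r0 --e--> r0
  r0 --f--> r3
  r3 --e--> r2
  r2 --f--> r1
Final state: r1
Accept states: {r0}
No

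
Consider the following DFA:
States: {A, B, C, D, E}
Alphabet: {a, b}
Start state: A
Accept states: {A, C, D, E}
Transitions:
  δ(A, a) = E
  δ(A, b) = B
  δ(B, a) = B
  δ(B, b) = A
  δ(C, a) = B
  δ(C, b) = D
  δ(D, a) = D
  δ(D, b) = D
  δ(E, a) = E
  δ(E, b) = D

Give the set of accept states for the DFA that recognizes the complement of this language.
Complement accept states = All states \ Original accept states
= {A, B, C, D, E} \ {A, C, D, E}
{B}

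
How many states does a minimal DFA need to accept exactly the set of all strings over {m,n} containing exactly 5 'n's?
By Myhill–Nerode, count the distinguishable equivalence classes: 7 classes — having seen 0, 1, …, 5, or >5 copies of 'n'; the count-5 class is the only accepting one and >5 is dead.
7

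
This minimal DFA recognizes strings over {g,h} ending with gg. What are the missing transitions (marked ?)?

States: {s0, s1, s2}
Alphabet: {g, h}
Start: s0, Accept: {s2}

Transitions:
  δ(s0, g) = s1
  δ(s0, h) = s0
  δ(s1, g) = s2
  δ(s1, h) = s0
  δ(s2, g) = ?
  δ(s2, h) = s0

From the language and accept set, identify what each state tracks — s0: last symbol not g; s1: one trailing g; s2: two trailing g's.
Each missing δ(q, a) is the state matching the new tracked value after reading a.
δ(s2, g) = s2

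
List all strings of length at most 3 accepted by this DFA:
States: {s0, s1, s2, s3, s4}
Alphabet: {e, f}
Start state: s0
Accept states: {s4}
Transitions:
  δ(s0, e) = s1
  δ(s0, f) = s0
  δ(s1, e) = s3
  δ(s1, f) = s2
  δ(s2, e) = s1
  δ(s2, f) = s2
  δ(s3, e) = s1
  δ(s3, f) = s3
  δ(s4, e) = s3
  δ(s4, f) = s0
None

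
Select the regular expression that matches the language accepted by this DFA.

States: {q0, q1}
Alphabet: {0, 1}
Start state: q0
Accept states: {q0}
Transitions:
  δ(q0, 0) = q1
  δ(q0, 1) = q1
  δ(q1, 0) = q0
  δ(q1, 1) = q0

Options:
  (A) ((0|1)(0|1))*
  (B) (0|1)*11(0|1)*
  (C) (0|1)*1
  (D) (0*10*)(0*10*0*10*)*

Check each option against the DFA on short strings; one disagreement eliminates an option:
  (A) ((0|1)(0|1))*: agrees with the DFA on every string of length ≤ 6
  (B) (0|1)*11(0|1)*: on ε the DFA stays in q0 and accepts (q0 ∈ Accept), but the regex does not match it → eliminate
  (C) (0|1)*1: on ε the DFA stays in q0 and accepts (q0 ∈ Accept), but the regex does not match it → eliminate
  (D) (0*10*)(0*10*0*10*)*: on ε the DFA stays in q0 and accepts (q0 ∈ Accept), but the regex does not match it → eliminate
Only (A) is consistent with the DFA.
(A) ((0|1)(0|1))*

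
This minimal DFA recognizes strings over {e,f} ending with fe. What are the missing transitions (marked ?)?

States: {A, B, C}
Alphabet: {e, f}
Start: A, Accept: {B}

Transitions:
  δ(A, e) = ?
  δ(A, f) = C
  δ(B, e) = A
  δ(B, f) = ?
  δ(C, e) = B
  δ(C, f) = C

From the language and accept set, identify what each state tracks — A: no suffix match; B: suffix is fe; C: one trailing f.
Each missing δ(q, a) is the state matching the new tracked value after reading a.
δ(A, e) = A; δ(B, f) = C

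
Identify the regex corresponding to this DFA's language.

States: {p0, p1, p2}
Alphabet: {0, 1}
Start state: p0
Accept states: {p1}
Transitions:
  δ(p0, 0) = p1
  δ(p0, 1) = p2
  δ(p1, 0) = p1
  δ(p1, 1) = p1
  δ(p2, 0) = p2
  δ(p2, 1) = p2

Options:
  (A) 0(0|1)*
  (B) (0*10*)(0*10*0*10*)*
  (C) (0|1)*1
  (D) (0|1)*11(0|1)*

Check each option against the DFA on short strings; one disagreement eliminates an option:
  (A) 0(0|1)*: agrees with the DFA on every string of length ≤ 6
  (B) (0*10*)(0*10*0*10*)*: on '0' the DFA goes p0 → p1 and accepts (p1 ∈ Accept), but the regex does not match it → eliminate
  (C) (0|1)*1: on '0' the DFA goes p0 → p1 and accepts (p1 ∈ Accept), but the regex does not match it → eliminate
  (D) (0|1)*11(0|1)*: on '0' the DFA goes p0 → p1 and accepts (p1 ∈ Accept), but the regex does not match it → eliminate
Only (A) is consistent with the DFA.
(A) 0(0|1)*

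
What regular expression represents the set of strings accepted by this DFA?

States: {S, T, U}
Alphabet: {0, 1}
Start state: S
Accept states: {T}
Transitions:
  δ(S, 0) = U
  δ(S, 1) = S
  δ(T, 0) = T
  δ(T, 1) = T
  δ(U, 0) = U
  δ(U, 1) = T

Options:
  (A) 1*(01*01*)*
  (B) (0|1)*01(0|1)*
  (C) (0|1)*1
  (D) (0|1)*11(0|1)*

Check each option against the DFA on short strings; one disagreement eliminates an option:
  (A) 1*(01*01*)*: on ε the DFA stays in S and rejects (S ∉ Accept), but the regex matches it → eliminate
  (B) (0|1)*01(0|1)*: agrees with the DFA on every string of length ≤ 6
  (C) (0|1)*1: on '1' the DFA goes S → S and rejects (S ∉ Accept), but the regex matches it → eliminate
  (D) (0|1)*11(0|1)*: on '01' the DFA goes S → U → T and accepts (T ∈ Accept), but the regex does not match it → eliminate
Only (B) is consistent with the DFA.
(B) (0|1)*01(0|1)*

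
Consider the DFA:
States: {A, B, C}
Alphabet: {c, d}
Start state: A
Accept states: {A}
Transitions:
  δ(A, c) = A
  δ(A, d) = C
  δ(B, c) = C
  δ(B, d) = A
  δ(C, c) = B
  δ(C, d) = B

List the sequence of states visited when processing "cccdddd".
read 'c': A → A
  read 'c': A → A
  read 'c': A → A
  read 'd': A → C
  read 'd': C → B
  read 'd': B → A
  read 'd': A → C
A -> A -> A -> A -> C -> B -> A -> C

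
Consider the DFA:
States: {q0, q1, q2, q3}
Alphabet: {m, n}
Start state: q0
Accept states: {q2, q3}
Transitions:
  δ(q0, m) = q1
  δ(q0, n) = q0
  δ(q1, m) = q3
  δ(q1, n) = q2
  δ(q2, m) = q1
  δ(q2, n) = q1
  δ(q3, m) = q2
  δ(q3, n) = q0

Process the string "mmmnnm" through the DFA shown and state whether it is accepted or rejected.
Processing string "mmmnnm":
  q0 --m--> q1
  q1 --m--> q3
  q3 --m--> q2
  q2 --n--> q1
  q1 --n--> q2
  q2 --m--> q1
Final state: q1
Accept states: {q2, q3}
No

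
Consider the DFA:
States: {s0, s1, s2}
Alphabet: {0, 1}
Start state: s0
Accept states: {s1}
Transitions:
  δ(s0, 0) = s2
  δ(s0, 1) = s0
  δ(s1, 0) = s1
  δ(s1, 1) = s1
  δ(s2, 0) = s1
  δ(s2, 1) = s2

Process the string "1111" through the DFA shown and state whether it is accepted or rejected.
Processing string "1111":
  s0 --1--> s0
  s0 --1--> s0
  s0 --1--> s0
  s0 --1--> s0
Final state: s0
Accept states: {s1}
No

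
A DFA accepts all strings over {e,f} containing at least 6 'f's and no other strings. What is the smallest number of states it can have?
By Myhill–Nerode, count the distinguishable equivalence classes: 7 classes — having seen 0, 1, …, 5, or ≥6 copies of 'f'; any two classes i < j (j ≤ 6) are distinguished by the string f^(6−j), which takes class j to 6 copies (accepted) but leaves class i below 6 (rejected).
7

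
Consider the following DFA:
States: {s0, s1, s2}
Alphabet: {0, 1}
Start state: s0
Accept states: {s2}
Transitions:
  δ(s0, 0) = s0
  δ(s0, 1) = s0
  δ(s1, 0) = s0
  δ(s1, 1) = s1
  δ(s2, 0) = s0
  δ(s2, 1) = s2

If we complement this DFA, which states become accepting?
Complement accept states = All states \ Original accept states
= {s0, s1, s2} \ {s2}
{s0, s1}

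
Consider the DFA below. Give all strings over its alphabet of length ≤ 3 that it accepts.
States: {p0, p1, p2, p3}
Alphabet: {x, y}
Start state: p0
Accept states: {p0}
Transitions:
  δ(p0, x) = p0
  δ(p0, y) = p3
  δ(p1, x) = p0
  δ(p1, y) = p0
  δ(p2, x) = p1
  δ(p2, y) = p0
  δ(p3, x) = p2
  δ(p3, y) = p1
ε, x, xx, xxx, yxy, yyx, yyy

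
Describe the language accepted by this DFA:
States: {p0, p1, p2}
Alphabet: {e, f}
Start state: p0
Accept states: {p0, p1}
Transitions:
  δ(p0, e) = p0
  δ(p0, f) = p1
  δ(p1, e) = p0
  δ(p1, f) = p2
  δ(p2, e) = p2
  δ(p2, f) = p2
Testing a few strings:
  'efff' → reject
  'f' → accept
  'eeee' → accept
  'e' → accept
State roles: p0=last symbol not f (ok); p1=last symbol f (ok); p2=saw ff (dead)
All strings over {e,f} with no two consecutive f's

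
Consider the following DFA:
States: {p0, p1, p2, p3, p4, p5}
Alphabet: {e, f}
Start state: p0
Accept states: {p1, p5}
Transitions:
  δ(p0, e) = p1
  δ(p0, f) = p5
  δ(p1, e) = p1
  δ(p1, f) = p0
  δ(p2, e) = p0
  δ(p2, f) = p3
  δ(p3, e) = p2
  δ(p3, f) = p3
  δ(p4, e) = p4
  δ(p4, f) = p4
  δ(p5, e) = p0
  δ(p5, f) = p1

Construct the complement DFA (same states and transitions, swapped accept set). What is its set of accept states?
Complement accept states = All states \ Original accept states
= {p0, p1, p2, p3, p4, p5} \ {p1, p5}
{p0, p2, p3, p4}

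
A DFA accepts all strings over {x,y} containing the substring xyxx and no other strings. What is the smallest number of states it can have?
By Myhill–Nerode, count the distinguishable equivalence classes: 5 classes — one per longest suffix of the input that is a prefix of 'xyxx' (lengths 0 through 3), plus an absorbing 'already seen xyxx' class.
5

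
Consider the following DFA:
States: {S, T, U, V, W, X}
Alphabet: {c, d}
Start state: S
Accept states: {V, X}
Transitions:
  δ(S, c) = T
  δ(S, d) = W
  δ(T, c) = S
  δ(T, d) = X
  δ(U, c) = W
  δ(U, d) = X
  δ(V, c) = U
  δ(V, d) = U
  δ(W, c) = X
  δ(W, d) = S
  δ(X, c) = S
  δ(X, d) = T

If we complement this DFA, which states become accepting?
Complement accept states = All states \ Original accept states
= {S, T, U, V, W, X} \ {V, X}
{S, T, U, W}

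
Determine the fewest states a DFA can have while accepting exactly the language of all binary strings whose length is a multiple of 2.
By Myhill–Nerode, count the distinguishable equivalence classes: 2 classes — one per residue of the length mod 2; class i is distinguished from class j by any string of length (2 − i) mod 2.
2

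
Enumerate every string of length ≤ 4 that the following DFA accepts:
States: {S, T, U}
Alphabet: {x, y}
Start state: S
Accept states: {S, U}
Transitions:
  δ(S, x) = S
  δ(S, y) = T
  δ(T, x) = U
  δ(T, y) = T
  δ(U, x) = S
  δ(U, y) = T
ε, x, xx, yx, xxx, xyx, yxx, yyx, xxxx, xxyx, xyxx, xyyx, yxxx, yxyx, yyxx, yyyx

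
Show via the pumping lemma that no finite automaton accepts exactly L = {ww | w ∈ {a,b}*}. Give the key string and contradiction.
Assume L is regular with pumping length p. Idea: pumping the leading a-block breaks the equality of the two halves.
Choose s = a^p b a^p b ∈ L (with w = a^p b). |s| = 2p+2 ≥ p. By the pumping lemma, s = xyz with |xy| ≤ p, |y| > 0, so y = a^k with k ≥ 1, in the first a-block. Then xy²z = a^(p+k) b a^p b, of length 2p+2+k. If k is odd this length is odd, so it cannot be of the form ww. If k is even, each half has length p+1+k/2 ≤ p+k, so the first half lies entirely inside the leading a-block and contains no b, while the second half ends in b; the halves differ. Either way xy²z ∉ L.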